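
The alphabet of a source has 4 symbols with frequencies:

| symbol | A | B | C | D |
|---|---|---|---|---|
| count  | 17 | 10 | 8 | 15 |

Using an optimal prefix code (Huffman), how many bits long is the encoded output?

Build the Huffman tree bottom-up:
combine C(8), B(10) → 18
combine D(15), A(17) → 32
combine 18, 32 → 50
Each symbol's bit-cost is frequency × depth; summing gives 100 bits (equivalently 18 + 32 + 50).

100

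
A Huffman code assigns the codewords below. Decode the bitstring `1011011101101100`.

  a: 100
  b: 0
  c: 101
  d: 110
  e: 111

Read left to right; each codeword is recognised as soon as it completes (prefix code):
  101→c | 101→c | 110→d | 110→d | 110→d | 0→b
Decoded message: ccdddb

ccdddb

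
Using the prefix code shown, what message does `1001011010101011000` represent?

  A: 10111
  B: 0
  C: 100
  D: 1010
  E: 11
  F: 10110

Read left to right; each codeword is recognised as soon as it completes (prefix code):
  100→C | 10110→F | 1010→D | 10110→F | 0→B | 0→B
Decoded message: CFDFBB

CFDFBB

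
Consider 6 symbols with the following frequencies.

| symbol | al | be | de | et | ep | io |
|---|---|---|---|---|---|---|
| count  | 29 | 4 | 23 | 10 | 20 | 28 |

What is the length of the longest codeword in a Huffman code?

Merge the two lowest-weight nodes at each step:
merge be(4) and et(10): 14
merge 14 and ep(20): 34
merge de(23) and io(28): 51
merge al(29) and 34: 63
merge 51 and 63: 114
The first pair merged (be, et) ends up deepest, at depth 4.

4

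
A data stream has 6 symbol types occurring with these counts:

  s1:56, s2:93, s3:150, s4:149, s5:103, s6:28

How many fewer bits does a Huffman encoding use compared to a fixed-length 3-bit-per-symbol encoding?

Fixed-length: 3 bits × 579 symbols = 1737 bits.
Huffman merges:
merge s6(28) and s1(56): 84
merge 84 and s2(93): 177
merge s5(103) and s4(149): 252
merge s3(150) and 177: 327
merge 252 and 327: 579
Huffman total = 84 + 177 + 252 + 327 + 579 = 1419 bits.
Saving = 1737 − 1419 = 318 bits.

318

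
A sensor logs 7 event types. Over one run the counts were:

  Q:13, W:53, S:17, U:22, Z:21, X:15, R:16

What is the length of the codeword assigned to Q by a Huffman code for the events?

Repeatedly merge the two smallest:
Q(13) + X(15) → 28
R(16) + S(17) → 33
Z(21) + U(22) → 43
28 + 33 → 61
43 + W(53) → 96
61 + 96 → 157
The subtree containing Q is merged 3 times, so code length = 3.

3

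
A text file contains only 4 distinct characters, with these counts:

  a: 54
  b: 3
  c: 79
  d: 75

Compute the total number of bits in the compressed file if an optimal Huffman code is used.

Greedily combine the two least-frequent nodes:
b(3) + a(54) → 57
57 + d(75) → 132
c(79) + 132 → 211
Total encoded bits = sum of merged weights = 57 + 132 + 211 = 400.

400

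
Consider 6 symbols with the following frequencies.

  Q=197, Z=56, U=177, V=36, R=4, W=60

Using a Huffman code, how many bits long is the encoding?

1155

Merge the two smallest weights repeatedly:
combine R(4), V(36) → 40
combine 40, Z(56) → 96
combine W(60), 96 → 156
combine 156, U(177) → 333
combine Q(197), 333 → 530
Total encoded bits = sum of merged weights = 40 + 96 + 156 + 333 + 530 = 1155.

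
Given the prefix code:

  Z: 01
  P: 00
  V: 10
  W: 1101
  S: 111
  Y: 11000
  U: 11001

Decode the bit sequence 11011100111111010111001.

Read left to right; each codeword is recognised as soon as it completes (prefix code):
  1101→W | 11001→U | 111→S | 1101→W | 01→Z | 11001→U
Decoded message: WUSWZU

WUSWZU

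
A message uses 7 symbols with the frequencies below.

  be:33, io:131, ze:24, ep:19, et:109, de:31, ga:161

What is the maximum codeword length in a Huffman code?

4

Merge the two lowest-weight nodes at each step:
combine ep(19), ze(24) → 43
combine de(31), be(33) → 64
combine 43, 64 → 107
combine 107, et(109) → 216
combine io(131), ga(161) → 292
combine 216, 292 → 508
The first pair merged (ep, ze) ends up deepest, at depth 4.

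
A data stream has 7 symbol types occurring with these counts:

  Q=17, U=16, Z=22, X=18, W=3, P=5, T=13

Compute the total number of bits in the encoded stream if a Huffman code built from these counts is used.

250

Merge the two smallest weights repeatedly:
combine W(3), P(5) → 8
combine 8, T(13) → 21
combine U(16), Q(17) → 33
combine X(18), 21 → 39
combine Z(22), 33 → 55
combine 39, 55 → 94
Total encoded bits = sum of merged weights = 8 + 21 + 33 + 39 + 55 + 94 = 250.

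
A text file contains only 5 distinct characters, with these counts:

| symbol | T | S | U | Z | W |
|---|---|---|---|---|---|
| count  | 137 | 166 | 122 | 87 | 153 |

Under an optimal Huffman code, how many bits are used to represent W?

Repeatedly merge the two smallest:
Z(87) + U(122) → 209
T(137) + W(153) → 290
S(166) + 209 → 375
290 + 375 → 665
The subtree containing W is merged 2 times, so code length = 2.

2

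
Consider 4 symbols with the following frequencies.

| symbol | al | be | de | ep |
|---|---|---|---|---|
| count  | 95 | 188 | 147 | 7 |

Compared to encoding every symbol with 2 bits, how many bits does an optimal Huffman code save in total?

Fixed-length: 2 bits × 437 symbols = 874 bits.
Huffman merges:
ep(7) + al(95) → 102
102 + de(147) → 249
be(188) + 249 → 437
Huffman total = 102 + 249 + 437 = 788 bits.
Saving = 874 − 788 = 86 bits.

86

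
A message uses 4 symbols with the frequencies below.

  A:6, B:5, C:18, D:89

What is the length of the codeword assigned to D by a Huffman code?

Huffman merges, smallest pair first:
merge B(5) and A(6): 11
merge 11 and C(18): 29
merge 29 and D(89): 118
D sits one level below the root: a 1-bit codeword.

1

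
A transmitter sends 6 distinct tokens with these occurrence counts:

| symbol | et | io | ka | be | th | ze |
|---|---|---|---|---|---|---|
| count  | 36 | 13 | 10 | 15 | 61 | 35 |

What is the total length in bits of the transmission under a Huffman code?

Build the Huffman tree bottom-up:
merge ka(10) and io(13): 23
merge be(15) and 23: 38
merge ze(35) and et(36): 71
merge 38 and th(61): 99
merge 71 and 99: 170
The encoded length is the sum of every internal node's weight: 23 + 38 + 71 + 99 + 170 = 401 bits.

401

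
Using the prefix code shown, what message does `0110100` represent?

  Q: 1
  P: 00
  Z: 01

ZQZP

Read left to right; each codeword is recognised as soon as it completes (prefix code):
  01→Z | 1→Q | 01→Z | 00→P
Decoded message: ZQZP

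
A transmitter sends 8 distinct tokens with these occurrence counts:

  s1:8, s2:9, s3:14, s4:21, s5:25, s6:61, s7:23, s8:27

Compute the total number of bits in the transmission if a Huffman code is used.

Merge the two smallest weights repeatedly:
s1(8) + s2(9) → 17
s3(14) + 17 → 31
s4(21) + s7(23) → 44
s5(25) + s8(27) → 52
31 + 44 → 75
52 + s6(61) → 113
75 + 113 → 188
Total encoded bits = sum of merged weights = 17 + 31 + 44 + 52 + 75 + 113 + 188 = 520.

520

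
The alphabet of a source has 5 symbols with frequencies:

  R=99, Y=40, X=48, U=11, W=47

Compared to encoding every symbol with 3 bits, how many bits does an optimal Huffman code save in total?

198

Fixed-length: 3 bits × 245 symbols = 735 bits.
Huffman merges:
merge U(11) and Y(40): 51
merge W(47) and X(48): 95
merge 51 and 95: 146
merge R(99) and 146: 245
Huffman total = 51 + 95 + 146 + 245 = 537 bits.
Saving = 735 − 537 = 198 bits.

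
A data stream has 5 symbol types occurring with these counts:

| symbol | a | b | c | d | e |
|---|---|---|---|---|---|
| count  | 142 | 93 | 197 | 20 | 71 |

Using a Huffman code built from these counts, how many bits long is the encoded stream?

1124

Greedily combine the two least-frequent nodes:
combine d(20), e(71) → 91
combine 91, b(93) → 184
combine a(142), 184 → 326
combine c(197), 326 → 523
Each symbol's bit-cost is frequency × depth; summing gives 1124 bits (equivalently 91 + 184 + 326 + 523).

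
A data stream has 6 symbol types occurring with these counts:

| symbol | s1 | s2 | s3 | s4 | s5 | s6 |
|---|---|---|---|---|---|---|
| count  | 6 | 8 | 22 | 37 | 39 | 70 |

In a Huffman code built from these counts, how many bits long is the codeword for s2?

Repeatedly merge the two smallest:
s1(6) + s2(8) → 14
14 + s3(22) → 36
36 + s4(37) → 73
s5(39) + s6(70) → 109
73 + 109 → 182
s2's leaf is at depth 4, giving a 4-bit codeword.

4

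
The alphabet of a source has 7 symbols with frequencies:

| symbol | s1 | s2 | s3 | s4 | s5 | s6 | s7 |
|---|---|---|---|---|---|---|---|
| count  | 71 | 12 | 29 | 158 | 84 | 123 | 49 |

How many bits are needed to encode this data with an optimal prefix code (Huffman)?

Build the Huffman tree bottom-up:
combine s2(12), s3(29) → 41
combine 41, s7(49) → 90
combine s1(71), s5(84) → 155
combine 90, s6(123) → 213
combine 155, s4(158) → 313
combine 213, 313 → 526
The encoded length is the sum of every internal node's weight: 41 + 90 + 155 + 213 + 313 + 526 = 1338 bits.

1338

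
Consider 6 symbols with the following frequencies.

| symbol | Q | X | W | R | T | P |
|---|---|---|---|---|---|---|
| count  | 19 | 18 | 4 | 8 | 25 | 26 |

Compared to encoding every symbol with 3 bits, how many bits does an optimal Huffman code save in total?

58

Fixed-length: 3 bits × 100 symbols = 300 bits.
Huffman merges:
merge W(4) and R(8): 12
merge 12 and X(18): 30
merge Q(19) and T(25): 44
merge P(26) and 30: 56
merge 44 and 56: 100
Huffman total = 12 + 30 + 44 + 56 + 100 = 242 bits.
Saving = 300 − 242 = 58 bits.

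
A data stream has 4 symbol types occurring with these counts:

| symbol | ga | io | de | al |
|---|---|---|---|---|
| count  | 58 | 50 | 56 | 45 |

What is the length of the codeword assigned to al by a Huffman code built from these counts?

Repeatedly merge the two smallest:
al(45) + io(50) → 95
de(56) + ga(58) → 114
95 + 114 → 209
al sits 2 levels below the root, so its codeword is 2 bits.

2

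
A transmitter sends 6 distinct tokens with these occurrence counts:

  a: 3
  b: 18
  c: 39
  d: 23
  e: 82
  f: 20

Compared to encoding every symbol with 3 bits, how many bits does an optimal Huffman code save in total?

143

Fixed-length: 3 bits × 185 symbols = 555 bits.
Huffman merges:
combine a(3), b(18) → 21
combine f(20), 21 → 41
combine d(23), c(39) → 62
combine 41, 62 → 103
combine e(82), 103 → 185
Huffman total = 21 + 41 + 62 + 103 + 185 = 412 bits.
Saving = 555 − 412 = 143 bits.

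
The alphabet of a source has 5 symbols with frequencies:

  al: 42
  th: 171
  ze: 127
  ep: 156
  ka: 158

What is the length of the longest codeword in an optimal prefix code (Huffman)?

3

Merge the two lowest-weight nodes at each step:
merge al(42) and ze(127): 169
merge ep(156) and ka(158): 314
merge 169 and th(171): 340
merge 314 and 340: 654
The first pair merged (al, ze) ends up deepest, at depth 3.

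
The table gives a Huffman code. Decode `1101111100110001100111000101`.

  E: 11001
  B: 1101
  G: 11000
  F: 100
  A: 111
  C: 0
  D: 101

BAFGEGD

Read left to right; each codeword is recognised as soon as it completes (prefix code):
  1101→B | 111→A | 100→F | 11000→G | 11001→E | 11000→G | 101→D
Decoded message: BAFGEGD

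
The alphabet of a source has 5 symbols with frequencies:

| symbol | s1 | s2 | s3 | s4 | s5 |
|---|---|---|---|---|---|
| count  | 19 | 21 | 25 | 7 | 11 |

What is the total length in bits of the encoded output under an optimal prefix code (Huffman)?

184

Build the Huffman tree bottom-up:
combine s4(7), s5(11) → 18
combine 18, s1(19) → 37
combine s2(21), s3(25) → 46
combine 37, 46 → 83
Each symbol's bit-cost is frequency × depth; summing gives 184 bits (equivalently 18 + 37 + 46 + 83).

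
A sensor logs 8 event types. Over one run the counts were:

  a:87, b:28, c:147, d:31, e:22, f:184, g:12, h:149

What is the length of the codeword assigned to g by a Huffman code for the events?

5

Repeatedly merge the two smallest:
combine g(12), e(22) → 34
combine b(28), d(31) → 59
combine 34, 59 → 93
combine a(87), 93 → 180
combine c(147), h(149) → 296
combine 180, f(184) → 364
combine 296, 364 → 660
g sits 5 levels below the root, so its codeword is 5 bits.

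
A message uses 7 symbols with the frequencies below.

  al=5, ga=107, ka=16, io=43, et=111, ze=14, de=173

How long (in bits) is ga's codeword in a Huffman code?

Repeatedly merge the two smallest:
merge al(5) and ze(14): 19
merge ka(16) and 19: 35
merge 35 and io(43): 78
merge 78 and ga(107): 185
merge et(111) and de(173): 284
merge 185 and 284: 469
ga's leaf is at depth 2, giving a 2-bit codeword.

2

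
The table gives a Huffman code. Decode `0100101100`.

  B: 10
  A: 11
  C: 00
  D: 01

DCBAC

Read left to right; each codeword is recognised as soon as it completes (prefix code):
  01→D | 00→C | 10→B | 11→A | 00→C
Decoded message: DCBAC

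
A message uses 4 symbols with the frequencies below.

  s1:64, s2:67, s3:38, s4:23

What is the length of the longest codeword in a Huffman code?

Merge the two lowest-weight nodes at each step:
combine s4(23), s3(38) → 61
combine 61, s1(64) → 125
combine s2(67), 125 → 192
The first pair merged (s4, s3) ends up deepest, at depth 3.

3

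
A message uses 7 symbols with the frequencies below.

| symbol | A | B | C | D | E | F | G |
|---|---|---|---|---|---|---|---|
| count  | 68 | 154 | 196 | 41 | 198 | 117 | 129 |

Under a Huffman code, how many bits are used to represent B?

3

Huffman merges, smallest pair first:
merge D(41) and A(68): 109
merge 109 and F(117): 226
merge G(129) and B(154): 283
merge C(196) and E(198): 394
merge 226 and 283: 509
merge 394 and 509: 903
B sits 3 levels below the root, so its codeword is 3 bits.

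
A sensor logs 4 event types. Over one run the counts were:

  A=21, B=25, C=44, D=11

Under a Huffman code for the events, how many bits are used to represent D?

3

Huffman merges, smallest pair first:
combine D(11), A(21) → 32
combine B(25), 32 → 57
combine C(44), 57 → 101
The subtree containing D is merged 3 times, so code length = 3.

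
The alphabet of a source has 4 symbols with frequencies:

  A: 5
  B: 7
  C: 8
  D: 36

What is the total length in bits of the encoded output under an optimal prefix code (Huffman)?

88

Greedily combine the two least-frequent nodes:
combine A(5), B(7) → 12
combine C(8), 12 → 20
combine 20, D(36) → 56
Each symbol's bit-cost is frequency × depth; summing gives 88 bits (equivalently 12 + 20 + 56).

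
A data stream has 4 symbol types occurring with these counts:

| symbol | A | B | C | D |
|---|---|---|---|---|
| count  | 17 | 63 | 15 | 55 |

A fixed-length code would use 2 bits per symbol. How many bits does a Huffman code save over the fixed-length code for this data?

Fixed-length: 2 bits × 150 symbols = 300 bits.
Huffman merges:
combine C(15), A(17) → 32
combine 32, D(55) → 87
combine B(63), 87 → 150
Huffman total = 32 + 87 + 150 = 269 bits.
Saving = 300 − 269 = 31 bits.

31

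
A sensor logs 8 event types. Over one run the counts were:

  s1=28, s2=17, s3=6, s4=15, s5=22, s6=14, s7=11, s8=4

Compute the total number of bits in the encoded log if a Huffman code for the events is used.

Greedily combine the two least-frequent nodes:
merge s8(4) and s3(6): 10
merge 10 and s7(11): 21
merge s6(14) and s4(15): 29
merge s2(17) and 21: 38
merge s5(22) and s1(28): 50
merge 29 and 38: 67
merge 50 and 67: 117
The encoded length is the sum of every internal node's weight: 10 + 21 + 29 + 38 + 50 + 67 + 117 = 332 bits.

332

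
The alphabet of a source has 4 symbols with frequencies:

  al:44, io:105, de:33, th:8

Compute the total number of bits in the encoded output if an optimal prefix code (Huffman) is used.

Greedily combine the two least-frequent nodes:
combine th(8), de(33) → 41
combine 41, al(44) → 85
combine 85, io(105) → 190
Each symbol's bit-cost is frequency × depth; summing gives 316 bits (equivalently 41 + 85 + 190).

316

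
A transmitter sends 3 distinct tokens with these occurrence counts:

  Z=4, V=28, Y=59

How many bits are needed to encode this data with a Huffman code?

Build the Huffman tree bottom-up:
combine Z(4), V(28) → 32
combine 32, Y(59) → 91
The encoded length is the sum of every internal node's weight: 32 + 91 = 123 bits.

123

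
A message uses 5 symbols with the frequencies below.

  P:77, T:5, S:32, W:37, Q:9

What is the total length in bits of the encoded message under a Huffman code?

Build the Huffman tree bottom-up:
T(5) + Q(9) → 14
14 + S(32) → 46
W(37) + 46 → 83
P(77) + 83 → 160
Each symbol's bit-cost is frequency × depth; summing gives 303 bits (equivalently 14 + 46 + 83 + 160).

303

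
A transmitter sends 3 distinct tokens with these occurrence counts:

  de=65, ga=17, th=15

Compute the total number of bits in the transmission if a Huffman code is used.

Greedily combine the two least-frequent nodes:
th(15) + ga(17) → 32
32 + de(65) → 97
Total encoded bits = sum of merged weights = 32 + 97 = 129.

129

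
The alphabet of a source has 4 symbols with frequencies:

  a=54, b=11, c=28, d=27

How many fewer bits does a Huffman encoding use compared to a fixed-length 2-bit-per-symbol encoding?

Fixed-length: 2 bits × 120 symbols = 240 bits.
Huffman merges:
b(11) + d(27) → 38
c(28) + 38 → 66
a(54) + 66 → 120
Huffman total = 38 + 66 + 120 = 224 bits.
Saving = 240 − 224 = 16 bits.

16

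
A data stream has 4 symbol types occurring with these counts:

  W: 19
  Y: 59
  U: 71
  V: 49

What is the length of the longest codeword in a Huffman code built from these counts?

Merge the two lowest-weight nodes at each step:
combine W(19), V(49) → 68
combine Y(59), 68 → 127
combine U(71), 127 → 198
The rarest symbols sit at the bottom; the longest codeword is 3 bits.

3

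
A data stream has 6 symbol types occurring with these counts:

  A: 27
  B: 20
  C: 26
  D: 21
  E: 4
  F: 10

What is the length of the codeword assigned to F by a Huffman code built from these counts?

4

Huffman merges, smallest pair first:
merge E(4) and F(10): 14
merge 14 and B(20): 34
merge D(21) and C(26): 47
merge A(27) and 34: 61
merge 47 and 61: 108
The subtree containing F is merged 4 times, so code length = 4.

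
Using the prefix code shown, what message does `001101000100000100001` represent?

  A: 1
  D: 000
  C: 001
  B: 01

Read left to right; each codeword is recognised as soon as it completes (prefix code):
  001→C | 1→A | 01→B | 000→D | 1→A | 000→D | 001→C | 000→D | 01→B
Decoded message: CABDADCDB

CABDADCDB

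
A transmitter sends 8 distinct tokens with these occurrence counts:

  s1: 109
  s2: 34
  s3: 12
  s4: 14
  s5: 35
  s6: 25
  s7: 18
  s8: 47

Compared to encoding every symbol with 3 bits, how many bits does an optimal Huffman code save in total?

89

Fixed-length: 3 bits × 294 symbols = 882 bits.
Huffman merges:
merge s3(12) and s4(14): 26
merge s7(18) and s6(25): 43
merge 26 and s2(34): 60
merge s5(35) and 43: 78
merge s8(47) and 60: 107
merge 78 and 107: 185
merge s1(109) and 185: 294
Huffman total = 26 + 43 + 60 + 78 + 107 + 185 + 294 = 793 bits.
Saving = 882 − 793 = 89 bits.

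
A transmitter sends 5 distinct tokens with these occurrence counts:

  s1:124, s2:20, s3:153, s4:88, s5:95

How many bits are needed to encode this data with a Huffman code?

1068

Greedily combine the two least-frequent nodes:
s2(20) + s4(88) → 108
s5(95) + 108 → 203
s1(124) + s3(153) → 277
203 + 277 → 480
Each symbol's bit-cost is frequency × depth; summing gives 1068 bits (equivalently 108 + 203 + 277 + 480).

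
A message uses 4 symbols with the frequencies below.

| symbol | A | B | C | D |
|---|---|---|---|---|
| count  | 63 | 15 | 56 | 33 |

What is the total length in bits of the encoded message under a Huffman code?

319

Greedily combine the two least-frequent nodes:
combine B(15), D(33) → 48
combine 48, C(56) → 104
combine A(63), 104 → 167
Each symbol's bit-cost is frequency × depth; summing gives 319 bits (equivalently 48 + 104 + 167).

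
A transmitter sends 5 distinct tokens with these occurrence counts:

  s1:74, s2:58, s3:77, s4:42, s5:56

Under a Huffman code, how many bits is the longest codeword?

3

Merge the two lowest-weight nodes at each step:
combine s4(42), s5(56) → 98
combine s2(58), s1(74) → 132
combine s3(77), 98 → 175
combine 132, 175 → 307
The rarest symbols sit at the bottom; the longest codeword is 3 bits.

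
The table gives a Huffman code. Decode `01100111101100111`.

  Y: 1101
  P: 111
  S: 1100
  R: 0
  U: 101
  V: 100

Read left to right; each codeword is recognised as soon as it completes (prefix code):
  0→R | 1100→S | 111→P | 101→U | 100→V | 111→P
Decoded message: RSPUVP

RSPUVP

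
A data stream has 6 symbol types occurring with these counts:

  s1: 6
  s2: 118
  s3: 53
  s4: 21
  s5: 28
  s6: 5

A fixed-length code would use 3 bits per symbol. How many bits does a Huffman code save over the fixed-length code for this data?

246

Fixed-length: 3 bits × 231 symbols = 693 bits.
Huffman merges:
combine s6(5), s1(6) → 11
combine 11, s4(21) → 32
combine s5(28), 32 → 60
combine s3(53), 60 → 113
combine 113, s2(118) → 231
Huffman total = 11 + 32 + 60 + 113 + 231 = 447 bits.
Saving = 693 − 447 = 246 bits.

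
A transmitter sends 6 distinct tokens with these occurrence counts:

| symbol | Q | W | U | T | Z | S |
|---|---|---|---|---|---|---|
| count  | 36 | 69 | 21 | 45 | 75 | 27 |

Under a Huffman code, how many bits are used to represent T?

3

Build the tree from the bottom:
combine U(21), S(27) → 48
combine Q(36), T(45) → 81
combine 48, W(69) → 117
combine Z(75), 81 → 156
combine 117, 156 → 273
The subtree containing T is merged 3 times, so code length = 3.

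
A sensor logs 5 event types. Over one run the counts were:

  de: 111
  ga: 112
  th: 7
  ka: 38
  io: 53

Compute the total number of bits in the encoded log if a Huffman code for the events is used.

Greedily combine the two least-frequent nodes:
merge th(7) and ka(38): 45
merge 45 and io(53): 98
merge 98 and de(111): 209
merge ga(112) and 209: 321
Total encoded bits = sum of merged weights = 45 + 98 + 209 + 321 = 673.

673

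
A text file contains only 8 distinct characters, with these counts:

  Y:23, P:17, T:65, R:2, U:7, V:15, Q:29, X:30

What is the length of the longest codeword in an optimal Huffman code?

Merge the two lowest-weight nodes at each step:
combine R(2), U(7) → 9
combine 9, V(15) → 24
combine P(17), Y(23) → 40
combine 24, Q(29) → 53
combine X(30), 40 → 70
combine 53, T(65) → 118
combine 70, 118 → 188
The first pair merged (R, U) ends up deepest, at depth 5.

5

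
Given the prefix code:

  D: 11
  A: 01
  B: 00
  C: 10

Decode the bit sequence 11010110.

Read left to right; each codeword is recognised as soon as it completes (prefix code):
  11→D | 01→A | 01→A | 10→C
Decoded message: DAAC

DAAC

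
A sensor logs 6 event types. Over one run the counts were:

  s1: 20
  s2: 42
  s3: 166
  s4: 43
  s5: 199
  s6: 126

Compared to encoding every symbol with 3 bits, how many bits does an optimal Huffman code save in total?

429

Fixed-length: 3 bits × 596 symbols = 1788 bits.
Huffman merges:
merge s1(20) and s2(42): 62
merge s4(43) and 62: 105
merge 105 and s6(126): 231
merge s3(166) and s5(199): 365
merge 231 and 365: 596
Huffman total = 62 + 105 + 231 + 365 + 596 = 1359 bits.
Saving = 1788 − 1359 = 429 bits.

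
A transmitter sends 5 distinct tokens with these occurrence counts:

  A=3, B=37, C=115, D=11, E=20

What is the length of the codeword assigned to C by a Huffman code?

Repeatedly merge the two smallest:
combine A(3), D(11) → 14
combine 14, E(20) → 34
combine 34, B(37) → 71
combine 71, C(115) → 186
C is a child of the root — depth 1, so its codeword is a single bit.

1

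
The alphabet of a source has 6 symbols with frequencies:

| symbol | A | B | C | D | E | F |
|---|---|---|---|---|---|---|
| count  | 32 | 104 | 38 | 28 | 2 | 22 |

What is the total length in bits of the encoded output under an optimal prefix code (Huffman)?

Greedily combine the two least-frequent nodes:
merge E(2) and F(22): 24
merge 24 and D(28): 52
merge A(32) and C(38): 70
merge 52 and 70: 122
merge B(104) and 122: 226
Total encoded bits = sum of merged weights = 24 + 52 + 70 + 122 + 226 = 494.

494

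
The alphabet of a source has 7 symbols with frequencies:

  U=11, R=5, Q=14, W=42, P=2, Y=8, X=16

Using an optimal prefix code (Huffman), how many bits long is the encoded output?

232

Greedily combine the two least-frequent nodes:
P(2) + R(5) → 7
7 + Y(8) → 15
U(11) + Q(14) → 25
15 + X(16) → 31
25 + 31 → 56
W(42) + 56 → 98
The encoded length is the sum of every internal node's weight: 7 + 15 + 25 + 31 + 56 + 98 = 232 bits.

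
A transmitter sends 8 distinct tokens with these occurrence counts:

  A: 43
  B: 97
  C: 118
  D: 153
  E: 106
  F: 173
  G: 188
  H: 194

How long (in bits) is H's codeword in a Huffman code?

2

Repeatedly merge the two smallest:
combine A(43), B(97) → 140
combine E(106), C(118) → 224
combine 140, D(153) → 293
combine F(173), G(188) → 361
combine H(194), 224 → 418
combine 293, 361 → 654
combine 418, 654 → 1072
The subtree containing H is merged 2 times, so code length = 2.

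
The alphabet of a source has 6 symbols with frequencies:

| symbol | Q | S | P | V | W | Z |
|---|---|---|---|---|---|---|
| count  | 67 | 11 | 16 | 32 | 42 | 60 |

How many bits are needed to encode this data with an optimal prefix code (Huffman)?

542

Greedily combine the two least-frequent nodes:
combine S(11), P(16) → 27
combine 27, V(32) → 59
combine W(42), 59 → 101
combine Z(60), Q(67) → 127
combine 101, 127 → 228
Each symbol's bit-cost is frequency × depth; summing gives 542 bits (equivalently 27 + 59 + 101 + 127 + 228).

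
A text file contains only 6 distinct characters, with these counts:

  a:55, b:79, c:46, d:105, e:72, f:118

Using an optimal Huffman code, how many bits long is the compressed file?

1202

Build the Huffman tree bottom-up:
merge c(46) and a(55): 101
merge e(72) and b(79): 151
merge 101 and d(105): 206
merge f(118) and 151: 269
merge 206 and 269: 475
Each symbol's bit-cost is frequency × depth; summing gives 1202 bits (equivalently 101 + 151 + 206 + 269 + 475).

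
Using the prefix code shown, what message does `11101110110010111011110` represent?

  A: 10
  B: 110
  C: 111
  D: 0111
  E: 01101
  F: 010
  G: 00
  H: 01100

Read left to right; each codeword is recognised as soon as it completes (prefix code):
  111→C | 0111→D | 01100→H | 10→A | 111→C | 0111→D | 10→A
Decoded message: CDHACDA

CDHACDA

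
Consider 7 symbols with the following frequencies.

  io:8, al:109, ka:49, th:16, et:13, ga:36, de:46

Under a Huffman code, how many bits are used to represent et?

Repeatedly merge the two smallest:
io(8) + et(13) → 21
th(16) + 21 → 37
ga(36) + 37 → 73
de(46) + ka(49) → 95
73 + 95 → 168
al(109) + 168 → 277
The subtree containing et is merged 5 times, so code length = 5.

5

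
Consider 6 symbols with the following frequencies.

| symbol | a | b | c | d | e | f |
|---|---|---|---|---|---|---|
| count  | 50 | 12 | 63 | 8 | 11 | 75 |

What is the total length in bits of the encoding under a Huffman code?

488

Merge the two smallest weights repeatedly:
merge d(8) and e(11): 19
merge b(12) and 19: 31
merge 31 and a(50): 81
merge c(63) and f(75): 138
merge 81 and 138: 219
Total encoded bits = sum of merged weights = 19 + 31 + 81 + 138 + 219 = 488.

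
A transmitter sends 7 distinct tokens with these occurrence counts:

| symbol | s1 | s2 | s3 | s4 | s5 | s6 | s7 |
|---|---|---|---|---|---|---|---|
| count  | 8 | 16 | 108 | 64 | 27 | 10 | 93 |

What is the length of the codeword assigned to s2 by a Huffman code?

Build the tree from the bottom:
merge s1(8) and s6(10): 18
merge s2(16) and 18: 34
merge s5(27) and 34: 61
merge 61 and s4(64): 125
merge s7(93) and s3(108): 201
merge 125 and 201: 326
s2's leaf is at depth 4, giving a 4-bit codeword.

4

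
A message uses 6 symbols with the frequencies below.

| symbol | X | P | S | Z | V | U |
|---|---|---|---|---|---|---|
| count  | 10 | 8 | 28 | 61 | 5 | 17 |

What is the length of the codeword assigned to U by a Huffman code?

Build the tree from the bottom:
V(5) + P(8) → 13
X(10) + 13 → 23
U(17) + 23 → 40
S(28) + 40 → 68
Z(61) + 68 → 129
The subtree containing U is merged 3 times, so code length = 3.

3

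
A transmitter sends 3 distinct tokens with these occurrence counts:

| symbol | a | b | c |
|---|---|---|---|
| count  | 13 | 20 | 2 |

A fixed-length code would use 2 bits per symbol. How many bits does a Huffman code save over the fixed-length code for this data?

Fixed-length: 2 bits × 35 symbols = 70 bits.
Huffman merges:
merge c(2) and a(13): 15
merge 15 and b(20): 35
Huffman total = 15 + 35 = 50 bits.
Saving = 70 − 50 = 20 bits.

20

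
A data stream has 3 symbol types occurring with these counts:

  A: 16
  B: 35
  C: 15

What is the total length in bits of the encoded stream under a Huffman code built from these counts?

Build the Huffman tree bottom-up:
combine C(15), A(16) → 31
combine 31, B(35) → 66
The encoded length is the sum of every internal node's weight: 31 + 66 = 97 bits.

97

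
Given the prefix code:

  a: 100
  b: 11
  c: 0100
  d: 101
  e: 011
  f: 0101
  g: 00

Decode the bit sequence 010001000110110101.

cceef

Read left to right; each codeword is recognised as soon as it completes (prefix code):
  0100→c | 0100→c | 011→e | 011→e | 0101→f
Decoded message: cceef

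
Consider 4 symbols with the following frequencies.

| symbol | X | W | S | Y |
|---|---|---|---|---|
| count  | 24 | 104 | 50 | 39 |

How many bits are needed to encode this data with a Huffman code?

393

Build the Huffman tree bottom-up:
merge X(24) and Y(39): 63
merge S(50) and 63: 113
merge W(104) and 113: 217
Each symbol's bit-cost is frequency × depth; summing gives 393 bits (equivalently 63 + 113 + 217).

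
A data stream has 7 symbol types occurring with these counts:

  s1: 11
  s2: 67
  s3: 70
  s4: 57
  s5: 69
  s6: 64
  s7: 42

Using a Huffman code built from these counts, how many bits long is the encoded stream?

1054

Build the Huffman tree bottom-up:
combine s1(11), s7(42) → 53
combine 53, s4(57) → 110
combine s6(64), s2(67) → 131
combine s5(69), s3(70) → 139
combine 110, 131 → 241
combine 139, 241 → 380
The encoded length is the sum of every internal node's weight: 53 + 110 + 131 + 139 + 241 + 380 = 1054 bits.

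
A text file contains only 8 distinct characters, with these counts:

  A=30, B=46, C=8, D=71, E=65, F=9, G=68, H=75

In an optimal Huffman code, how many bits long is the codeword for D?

2

Repeatedly merge the two smallest:
merge C(8) and F(9): 17
merge 17 and A(30): 47
merge B(46) and 47: 93
merge E(65) and G(68): 133
merge D(71) and H(75): 146
merge 93 and 133: 226
merge 146 and 226: 372
D sits 2 levels below the root, so its codeword is 2 bits.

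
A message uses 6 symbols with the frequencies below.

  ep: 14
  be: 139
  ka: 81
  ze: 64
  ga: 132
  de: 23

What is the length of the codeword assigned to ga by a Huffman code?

2

Build the tree from the bottom:
merge ep(14) and de(23): 37
merge 37 and ze(64): 101
merge ka(81) and 101: 182
merge ga(132) and be(139): 271
merge 182 and 271: 453
The subtree containing ga is merged 2 times, so code length = 2.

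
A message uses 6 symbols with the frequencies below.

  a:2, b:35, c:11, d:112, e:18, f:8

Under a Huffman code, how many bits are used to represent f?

Build the tree from the bottom:
a(2) + f(8) → 10
10 + c(11) → 21
e(18) + 21 → 39
b(35) + 39 → 74
74 + d(112) → 186
f sits 5 levels below the root, so its codeword is 5 bits.

5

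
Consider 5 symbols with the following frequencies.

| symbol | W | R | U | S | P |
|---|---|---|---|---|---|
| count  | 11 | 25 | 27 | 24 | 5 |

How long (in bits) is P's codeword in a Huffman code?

Build the tree from the bottom:
merge P(5) and W(11): 16
merge 16 and S(24): 40
merge R(25) and U(27): 52
merge 40 and 52: 92
P sits 3 levels below the root, so its codeword is 3 bits.

3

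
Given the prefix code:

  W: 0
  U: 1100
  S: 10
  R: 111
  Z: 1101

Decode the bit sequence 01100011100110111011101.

Read left to right; each codeword is recognised as soon as it completes (prefix code):
  0→W | 1100→U | 0→W | 111→R | 0→W | 0→W | 1101→Z | 1101→Z | 1101→Z
Decoded message: WUWRWWZZZ

WUWRWWZZZ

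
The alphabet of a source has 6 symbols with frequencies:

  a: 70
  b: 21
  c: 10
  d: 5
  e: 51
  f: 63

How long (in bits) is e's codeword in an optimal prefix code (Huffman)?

Huffman merges, smallest pair first:
merge d(5) and c(10): 15
merge 15 and b(21): 36
merge 36 and e(51): 87
merge f(63) and a(70): 133
merge 87 and 133: 220
e's leaf is at depth 2, giving a 2-bit codeword.

2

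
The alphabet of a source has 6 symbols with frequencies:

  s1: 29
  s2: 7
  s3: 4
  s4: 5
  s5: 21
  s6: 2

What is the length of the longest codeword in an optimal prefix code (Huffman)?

5

Merge the two lowest-weight nodes at each step:
merge s6(2) and s3(4): 6
merge s4(5) and 6: 11
merge s2(7) and 11: 18
merge 18 and s5(21): 39
merge s1(29) and 39: 68
The rarest symbols sit at the bottom; the longest codeword is 5 bits.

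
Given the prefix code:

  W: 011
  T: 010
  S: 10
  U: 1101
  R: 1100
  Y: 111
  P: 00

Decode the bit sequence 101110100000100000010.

SYTPPSPPT

Read left to right; each codeword is recognised as soon as it completes (prefix code):
  10→S | 111→Y | 010→T | 00→P | 00→P | 10→S | 00→P | 00→P | 010→T
Decoded message: SYTPPSPPT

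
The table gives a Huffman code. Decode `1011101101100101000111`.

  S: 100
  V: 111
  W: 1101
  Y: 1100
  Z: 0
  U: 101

Read left to right; each codeword is recognised as soon as it completes (prefix code):
  101→U | 1101→W | 101→U | 100→S | 101→U | 0→Z | 0→Z | 0→Z | 111→V
Decoded message: UWUSUZZZV

UWUSUZZZV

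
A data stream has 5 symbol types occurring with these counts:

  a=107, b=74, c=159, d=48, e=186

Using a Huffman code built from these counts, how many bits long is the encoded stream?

1270

Greedily combine the two least-frequent nodes:
merge d(48) and b(74): 122
merge a(107) and 122: 229
merge c(159) and e(186): 345
merge 229 and 345: 574
Each symbol's bit-cost is frequency × depth; summing gives 1270 bits (equivalently 122 + 229 + 345 + 574).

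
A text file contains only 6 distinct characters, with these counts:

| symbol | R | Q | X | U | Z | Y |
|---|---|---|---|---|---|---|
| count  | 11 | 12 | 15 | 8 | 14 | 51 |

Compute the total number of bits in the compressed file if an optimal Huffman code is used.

Greedily combine the two least-frequent nodes:
combine U(8), R(11) → 19
combine Q(12), Z(14) → 26
combine X(15), 19 → 34
combine 26, 34 → 60
combine Y(51), 60 → 111
The encoded length is the sum of every internal node's weight: 19 + 26 + 34 + 60 + 111 = 250 bits.

250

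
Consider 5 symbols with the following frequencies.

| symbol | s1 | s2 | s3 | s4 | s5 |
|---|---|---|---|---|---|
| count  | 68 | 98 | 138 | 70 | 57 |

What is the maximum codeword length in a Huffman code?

Merge the two lowest-weight nodes at each step:
merge s5(57) and s1(68): 125
merge s4(70) and s2(98): 168
merge 125 and s3(138): 263
merge 168 and 263: 431
Maximum depth reached is 3.

3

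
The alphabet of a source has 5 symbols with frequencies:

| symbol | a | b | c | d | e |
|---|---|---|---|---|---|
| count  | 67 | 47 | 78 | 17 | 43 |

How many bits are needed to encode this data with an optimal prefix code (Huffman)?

564

Build the Huffman tree bottom-up:
merge d(17) and e(43): 60
merge b(47) and 60: 107
merge a(67) and c(78): 145
merge 107 and 145: 252
The encoded length is the sum of every internal node's weight: 60 + 107 + 145 + 252 = 564 bits.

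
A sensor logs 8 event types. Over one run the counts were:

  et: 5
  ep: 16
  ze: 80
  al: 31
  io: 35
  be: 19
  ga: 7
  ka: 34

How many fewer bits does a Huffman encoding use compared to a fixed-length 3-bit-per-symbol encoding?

Fixed-length: 3 bits × 227 symbols = 681 bits.
Huffman merges:
combine et(5), ga(7) → 12
combine 12, ep(16) → 28
combine be(19), 28 → 47
combine al(31), ka(34) → 65
combine io(35), 47 → 82
combine 65, ze(80) → 145
combine 82, 145 → 227
Huffman total = 12 + 28 + 47 + 65 + 82 + 145 + 227 = 606 bits.
Saving = 681 − 606 = 75 bits.

75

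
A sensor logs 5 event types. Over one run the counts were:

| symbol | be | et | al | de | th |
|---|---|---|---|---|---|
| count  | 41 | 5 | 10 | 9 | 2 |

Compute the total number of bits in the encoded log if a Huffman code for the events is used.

116

Merge the two smallest weights repeatedly:
th(2) + et(5) → 7
7 + de(9) → 16
al(10) + 16 → 26
26 + be(41) → 67
The encoded length is the sum of every internal node's weight: 7 + 16 + 26 + 67 = 116 bits.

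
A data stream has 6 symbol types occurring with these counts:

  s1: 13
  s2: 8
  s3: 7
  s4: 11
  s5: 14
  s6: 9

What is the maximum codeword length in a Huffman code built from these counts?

Merge the two lowest-weight nodes at each step:
s3(7) + s2(8) → 15
s6(9) + s4(11) → 20
s1(13) + s5(14) → 27
15 + 20 → 35
27 + 35 → 62
The rarest symbols sit at the bottom; the longest codeword is 3 bits.

3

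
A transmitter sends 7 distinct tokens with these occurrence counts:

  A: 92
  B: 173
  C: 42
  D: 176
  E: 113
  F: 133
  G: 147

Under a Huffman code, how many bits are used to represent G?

3

Huffman merges, smallest pair first:
C(42) + A(92) → 134
E(113) + F(133) → 246
134 + G(147) → 281
B(173) + D(176) → 349
246 + 281 → 527
349 + 527 → 876
G sits 3 levels below the root, so its codeword is 3 bits.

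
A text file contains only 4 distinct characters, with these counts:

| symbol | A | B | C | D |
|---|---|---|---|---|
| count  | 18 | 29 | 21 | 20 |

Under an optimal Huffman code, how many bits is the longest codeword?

2

Merge the two lowest-weight nodes at each step:
merge A(18) and D(20): 38
merge C(21) and B(29): 50
merge 38 and 50: 88
The first pair merged (A, D) ends up deepest, at depth 2.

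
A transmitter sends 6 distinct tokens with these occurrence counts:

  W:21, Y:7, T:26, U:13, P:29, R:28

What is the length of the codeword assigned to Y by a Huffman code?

4

Repeatedly merge the two smallest:
combine Y(7), U(13) → 20
combine 20, W(21) → 41
combine T(26), R(28) → 54
combine P(29), 41 → 70
combine 54, 70 → 124
Y sits 4 levels below the root, so its codeword is 4 bits.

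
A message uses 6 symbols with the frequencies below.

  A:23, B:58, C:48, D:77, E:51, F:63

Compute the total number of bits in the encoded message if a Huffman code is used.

Merge the two smallest weights repeatedly:
merge A(23) and C(48): 71
merge E(51) and B(58): 109
merge F(63) and 71: 134
merge D(77) and 109: 186
merge 134 and 186: 320
Total encoded bits = sum of merged weights = 71 + 109 + 134 + 186 + 320 = 820.

820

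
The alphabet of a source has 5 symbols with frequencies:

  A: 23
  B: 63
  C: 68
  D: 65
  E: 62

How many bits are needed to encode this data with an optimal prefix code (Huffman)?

Merge the two smallest weights repeatedly:
combine A(23), E(62) → 85
combine B(63), D(65) → 128
combine C(68), 85 → 153
combine 128, 153 → 281
Total encoded bits = sum of merged weights = 85 + 128 + 153 + 281 = 647.

647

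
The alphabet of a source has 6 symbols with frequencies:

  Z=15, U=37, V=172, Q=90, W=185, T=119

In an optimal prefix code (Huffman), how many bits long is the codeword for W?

Repeatedly merge the two smallest:
combine Z(15), U(37) → 52
combine 52, Q(90) → 142
combine T(119), 142 → 261
combine V(172), W(185) → 357
combine 261, 357 → 618
W sits 2 levels below the root, so its codeword is 2 bits.

2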